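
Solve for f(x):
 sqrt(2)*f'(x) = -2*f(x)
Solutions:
 f(x) = C1*exp(-sqrt(2)*x)


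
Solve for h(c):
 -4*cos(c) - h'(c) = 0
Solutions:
 h(c) = C1 - 4*sin(c)


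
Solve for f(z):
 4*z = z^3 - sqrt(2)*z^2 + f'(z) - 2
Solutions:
 f(z) = C1 - z^4/4 + sqrt(2)*z^3/3 + 2*z^2 + 2*z


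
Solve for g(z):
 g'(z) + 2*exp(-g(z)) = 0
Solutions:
 g(z) = log(C1 - 2*z)


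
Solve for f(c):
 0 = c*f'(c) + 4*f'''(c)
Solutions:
 f(c) = C1 + Integral(C2*airyai(-2^(1/3)*c/2) + C3*airybi(-2^(1/3)*c/2), c)


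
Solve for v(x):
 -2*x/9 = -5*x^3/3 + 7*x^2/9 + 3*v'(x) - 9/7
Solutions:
 v(x) = C1 + 5*x^4/36 - 7*x^3/81 - x^2/27 + 3*x/7


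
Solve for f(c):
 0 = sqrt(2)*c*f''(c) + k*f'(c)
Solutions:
 f(c) = C1 + c^(-sqrt(2)*re(k)/2 + 1)*(C2*sin(sqrt(2)*log(c)*Abs(im(k))/2) + C3*cos(sqrt(2)*log(c)*im(k)/2))


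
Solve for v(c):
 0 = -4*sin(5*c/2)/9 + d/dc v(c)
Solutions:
 v(c) = C1 - 8*cos(5*c/2)/45


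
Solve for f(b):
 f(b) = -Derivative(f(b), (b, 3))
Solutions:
 f(b) = C3*exp(-b) + (C1*sin(sqrt(3)*b/2) + C2*cos(sqrt(3)*b/2))*exp(b/2)


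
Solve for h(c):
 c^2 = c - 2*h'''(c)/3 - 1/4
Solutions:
 h(c) = C1 + C2*c + C3*c^2 - c^5/40 + c^4/16 - c^3/16


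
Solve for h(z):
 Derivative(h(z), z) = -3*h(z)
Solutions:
 h(z) = C1*exp(-3*z)


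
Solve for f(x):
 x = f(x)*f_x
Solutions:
 f(x) = -sqrt(C1 + x^2)
 f(x) = sqrt(C1 + x^2)


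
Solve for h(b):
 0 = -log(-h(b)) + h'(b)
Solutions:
 -li(-h(b)) = C1 + b


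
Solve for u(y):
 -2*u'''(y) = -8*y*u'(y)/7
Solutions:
 u(y) = C1 + Integral(C2*airyai(14^(2/3)*y/7) + C3*airybi(14^(2/3)*y/7), y)


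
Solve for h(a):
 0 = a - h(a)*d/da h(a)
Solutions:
 h(a) = -sqrt(C1 + a^2)
 h(a) = sqrt(C1 + a^2)


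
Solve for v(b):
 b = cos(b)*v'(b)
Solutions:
 v(b) = C1 + Integral(b/cos(b), b)


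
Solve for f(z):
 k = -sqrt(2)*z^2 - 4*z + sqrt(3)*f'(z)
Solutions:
 f(z) = C1 + sqrt(3)*k*z/3 + sqrt(6)*z^3/9 + 2*sqrt(3)*z^2/3


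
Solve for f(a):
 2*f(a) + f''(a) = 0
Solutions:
 f(a) = C1*sin(sqrt(2)*a) + C2*cos(sqrt(2)*a)


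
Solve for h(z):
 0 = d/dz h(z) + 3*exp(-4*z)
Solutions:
 h(z) = C1 + 3*exp(-4*z)/4


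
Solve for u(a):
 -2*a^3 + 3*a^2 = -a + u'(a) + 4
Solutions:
 u(a) = C1 - a^4/2 + a^3 + a^2/2 - 4*a


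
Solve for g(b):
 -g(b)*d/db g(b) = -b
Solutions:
 g(b) = -sqrt(C1 + b^2)
 g(b) = sqrt(C1 + b^2)


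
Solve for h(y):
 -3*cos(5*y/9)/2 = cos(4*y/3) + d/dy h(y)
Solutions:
 h(y) = C1 - 27*sin(5*y/9)/10 - 3*sin(4*y/3)/4


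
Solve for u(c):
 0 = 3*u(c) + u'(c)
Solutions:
 u(c) = C1*exp(-3*c)


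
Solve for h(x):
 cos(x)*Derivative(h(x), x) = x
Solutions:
 h(x) = C1 + Integral(x/cos(x), x)


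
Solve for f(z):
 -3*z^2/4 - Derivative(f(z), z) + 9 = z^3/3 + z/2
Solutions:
 f(z) = C1 - z^4/12 - z^3/4 - z^2/4 + 9*z


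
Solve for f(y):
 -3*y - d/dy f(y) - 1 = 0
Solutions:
 f(y) = C1 - 3*y^2/2 - y


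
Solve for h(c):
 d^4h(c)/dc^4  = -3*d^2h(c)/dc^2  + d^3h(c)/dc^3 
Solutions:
 h(c) = C1 + C2*c + (C3*sin(sqrt(11)*c/2) + C4*cos(sqrt(11)*c/2))*exp(c/2)


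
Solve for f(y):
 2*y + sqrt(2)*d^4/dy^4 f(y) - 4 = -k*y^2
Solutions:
 f(y) = C1 + C2*y + C3*y^2 + C4*y^3 - sqrt(2)*k*y^6/720 - sqrt(2)*y^5/120 + sqrt(2)*y^4/12


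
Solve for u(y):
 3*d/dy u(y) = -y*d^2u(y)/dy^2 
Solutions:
 u(y) = C1 + C2/y^2


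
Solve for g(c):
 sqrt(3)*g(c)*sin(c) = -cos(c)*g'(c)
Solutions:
 g(c) = C1*cos(c)^(sqrt(3))


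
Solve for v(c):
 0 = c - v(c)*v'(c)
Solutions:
 v(c) = -sqrt(C1 + c^2)
 v(c) = sqrt(C1 + c^2)


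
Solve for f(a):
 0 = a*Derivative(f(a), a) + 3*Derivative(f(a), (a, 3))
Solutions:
 f(a) = C1 + Integral(C2*airyai(-3^(2/3)*a/3) + C3*airybi(-3^(2/3)*a/3), a)


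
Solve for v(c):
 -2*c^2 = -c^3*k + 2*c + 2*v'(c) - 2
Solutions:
 v(c) = C1 + c^4*k/8 - c^3/3 - c^2/2 + c


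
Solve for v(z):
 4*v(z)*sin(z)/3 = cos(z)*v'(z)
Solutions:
 v(z) = C1/cos(z)^(4/3)


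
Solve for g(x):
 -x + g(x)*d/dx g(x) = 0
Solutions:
 g(x) = -sqrt(C1 + x^2)
 g(x) = sqrt(C1 + x^2)


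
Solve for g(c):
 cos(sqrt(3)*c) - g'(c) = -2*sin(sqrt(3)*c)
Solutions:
 g(c) = C1 + sqrt(3)*sin(sqrt(3)*c)/3 - 2*sqrt(3)*cos(sqrt(3)*c)/3


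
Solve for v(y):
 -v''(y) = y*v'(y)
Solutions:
 v(y) = C1 + C2*erf(sqrt(2)*y/2)


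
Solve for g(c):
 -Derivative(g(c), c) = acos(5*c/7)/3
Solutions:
 g(c) = C1 - c*acos(5*c/7)/3 + sqrt(49 - 25*c^2)/15


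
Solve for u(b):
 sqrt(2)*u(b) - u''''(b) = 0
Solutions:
 u(b) = C1*exp(-2^(1/8)*b) + C2*exp(2^(1/8)*b) + C3*sin(2^(1/8)*b) + C4*cos(2^(1/8)*b)


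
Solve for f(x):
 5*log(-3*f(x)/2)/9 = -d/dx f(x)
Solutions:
 9*Integral(1/(log(-_y) - log(2) + log(3)), (_y, f(x)))/5 = C1 - x


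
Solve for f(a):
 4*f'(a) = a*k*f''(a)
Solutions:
 f(a) = C1 + a^(((re(k) + 4)*re(k) + im(k)^2)/(re(k)^2 + im(k)^2))*(C2*sin(4*log(a)*Abs(im(k))/(re(k)^2 + im(k)^2)) + C3*cos(4*log(a)*im(k)/(re(k)^2 + im(k)^2)))


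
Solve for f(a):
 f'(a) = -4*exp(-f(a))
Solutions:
 f(a) = log(C1 - 4*a)


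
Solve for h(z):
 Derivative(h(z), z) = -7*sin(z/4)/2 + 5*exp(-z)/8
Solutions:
 h(z) = C1 + 14*cos(z/4) - 5*exp(-z)/8


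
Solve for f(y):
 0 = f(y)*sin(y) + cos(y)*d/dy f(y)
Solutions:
 f(y) = C1*cos(y)


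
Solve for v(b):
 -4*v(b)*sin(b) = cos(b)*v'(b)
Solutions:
 v(b) = C1*cos(b)^4


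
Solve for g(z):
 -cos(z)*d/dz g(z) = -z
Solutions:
 g(z) = C1 + Integral(z/cos(z), z)


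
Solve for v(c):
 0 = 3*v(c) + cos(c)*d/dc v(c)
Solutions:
 v(c) = C1*(sin(c) - 1)^(3/2)/(sin(c) + 1)^(3/2)


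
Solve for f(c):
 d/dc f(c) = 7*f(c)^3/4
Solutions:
 f(c) = -sqrt(2)*sqrt(-1/(C1 + 7*c))
 f(c) = sqrt(2)*sqrt(-1/(C1 + 7*c))


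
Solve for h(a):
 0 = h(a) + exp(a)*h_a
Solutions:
 h(a) = C1*exp(exp(-a))


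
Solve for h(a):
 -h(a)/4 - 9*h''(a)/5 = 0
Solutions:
 h(a) = C1*sin(sqrt(5)*a/6) + C2*cos(sqrt(5)*a/6)


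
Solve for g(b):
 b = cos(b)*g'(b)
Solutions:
 g(b) = C1 + Integral(b/cos(b), b)


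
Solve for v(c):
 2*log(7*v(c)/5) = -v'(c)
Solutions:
 -Integral(1/(-log(_y) - log(7) + log(5)), (_y, v(c)))/2 = C1 - c


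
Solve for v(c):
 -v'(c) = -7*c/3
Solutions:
 v(c) = C1 + 7*c^2/6


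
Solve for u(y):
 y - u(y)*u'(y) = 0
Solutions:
 u(y) = -sqrt(C1 + y^2)
 u(y) = sqrt(C1 + y^2)


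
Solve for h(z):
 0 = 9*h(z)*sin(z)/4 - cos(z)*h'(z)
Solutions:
 h(z) = C1/cos(z)^(9/4)


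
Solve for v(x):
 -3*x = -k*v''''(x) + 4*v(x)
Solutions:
 v(x) = C1*exp(-sqrt(2)*x*(1/k)^(1/4)) + C2*exp(sqrt(2)*x*(1/k)^(1/4)) + C3*exp(-sqrt(2)*I*x*(1/k)^(1/4)) + C4*exp(sqrt(2)*I*x*(1/k)^(1/4)) - 3*x/4


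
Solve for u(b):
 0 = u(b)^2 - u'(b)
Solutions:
 u(b) = -1/(C1 + b)


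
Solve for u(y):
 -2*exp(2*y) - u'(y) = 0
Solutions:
 u(y) = C1 - exp(2*y)


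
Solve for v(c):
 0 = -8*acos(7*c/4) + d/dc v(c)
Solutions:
 v(c) = C1 + 8*c*acos(7*c/4) - 8*sqrt(16 - 49*c^2)/7


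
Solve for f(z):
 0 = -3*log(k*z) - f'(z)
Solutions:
 f(z) = C1 - 3*z*log(k*z) + 3*z


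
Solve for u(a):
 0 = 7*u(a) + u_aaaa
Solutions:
 u(a) = (C1*sin(sqrt(2)*7^(1/4)*a/2) + C2*cos(sqrt(2)*7^(1/4)*a/2))*exp(-sqrt(2)*7^(1/4)*a/2) + (C3*sin(sqrt(2)*7^(1/4)*a/2) + C4*cos(sqrt(2)*7^(1/4)*a/2))*exp(sqrt(2)*7^(1/4)*a/2)


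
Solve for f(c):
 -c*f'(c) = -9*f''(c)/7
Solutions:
 f(c) = C1 + C2*erfi(sqrt(14)*c/6)


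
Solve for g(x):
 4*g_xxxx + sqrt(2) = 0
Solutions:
 g(x) = C1 + C2*x + C3*x^2 + C4*x^3 - sqrt(2)*x^4/96


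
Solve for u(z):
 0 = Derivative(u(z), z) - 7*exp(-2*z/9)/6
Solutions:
 u(z) = C1 - 21*exp(-2*z/9)/4


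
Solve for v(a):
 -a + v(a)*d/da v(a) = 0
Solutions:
 v(a) = -sqrt(C1 + a^2)
 v(a) = sqrt(C1 + a^2)


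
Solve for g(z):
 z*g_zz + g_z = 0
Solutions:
 g(z) = C1 + C2*log(z)


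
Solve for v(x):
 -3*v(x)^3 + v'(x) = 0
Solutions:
 v(x) = -sqrt(2)*sqrt(-1/(C1 + 3*x))/2
 v(x) = sqrt(2)*sqrt(-1/(C1 + 3*x))/2


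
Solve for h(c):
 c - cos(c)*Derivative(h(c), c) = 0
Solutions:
 h(c) = C1 + Integral(c/cos(c), c)


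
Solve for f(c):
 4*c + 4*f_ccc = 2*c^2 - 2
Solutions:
 f(c) = C1 + C2*c + C3*c^2 + c^5/120 - c^4/24 - c^3/12


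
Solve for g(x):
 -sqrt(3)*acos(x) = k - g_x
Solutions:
 g(x) = C1 + k*x + sqrt(3)*(x*acos(x) - sqrt(1 - x^2))


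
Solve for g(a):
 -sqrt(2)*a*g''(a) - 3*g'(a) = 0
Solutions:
 g(a) = C1 + C2*a^(1 - 3*sqrt(2)/2)


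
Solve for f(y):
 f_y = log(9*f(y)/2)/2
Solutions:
 2*Integral(1/(-log(_y) - 2*log(3) + log(2)), (_y, f(y))) = C1 - y


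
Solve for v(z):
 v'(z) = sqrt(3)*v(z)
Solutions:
 v(z) = C1*exp(sqrt(3)*z)


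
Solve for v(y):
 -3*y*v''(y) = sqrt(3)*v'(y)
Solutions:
 v(y) = C1 + C2*y^(1 - sqrt(3)/3)


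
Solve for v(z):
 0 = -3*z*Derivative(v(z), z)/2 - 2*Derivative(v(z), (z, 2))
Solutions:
 v(z) = C1 + C2*erf(sqrt(6)*z/4)


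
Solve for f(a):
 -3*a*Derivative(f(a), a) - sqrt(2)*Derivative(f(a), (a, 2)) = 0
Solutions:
 f(a) = C1 + C2*erf(2^(1/4)*sqrt(3)*a/2)


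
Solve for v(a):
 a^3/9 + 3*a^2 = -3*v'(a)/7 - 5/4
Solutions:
 v(a) = C1 - 7*a^4/108 - 7*a^3/3 - 35*a/12


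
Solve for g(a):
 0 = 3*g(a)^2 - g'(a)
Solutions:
 g(a) = -1/(C1 + 3*a)


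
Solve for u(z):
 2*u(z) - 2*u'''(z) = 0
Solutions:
 u(z) = C3*exp(z) + (C1*sin(sqrt(3)*z/2) + C2*cos(sqrt(3)*z/2))*exp(-z/2)


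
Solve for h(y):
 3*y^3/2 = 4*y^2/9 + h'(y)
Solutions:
 h(y) = C1 + 3*y^4/8 - 4*y^3/27


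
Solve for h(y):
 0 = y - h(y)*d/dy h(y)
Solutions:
 h(y) = -sqrt(C1 + y^2)
 h(y) = sqrt(C1 + y^2)


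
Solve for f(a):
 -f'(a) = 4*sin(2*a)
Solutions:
 f(a) = C1 + 2*cos(2*a)


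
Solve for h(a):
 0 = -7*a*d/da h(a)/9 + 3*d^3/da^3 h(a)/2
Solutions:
 h(a) = C1 + Integral(C2*airyai(14^(1/3)*a/3) + C3*airybi(14^(1/3)*a/3), a)


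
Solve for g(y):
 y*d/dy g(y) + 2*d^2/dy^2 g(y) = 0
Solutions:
 g(y) = C1 + C2*erf(y/2)


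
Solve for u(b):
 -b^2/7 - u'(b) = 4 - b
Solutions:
 u(b) = C1 - b^3/21 + b^2/2 - 4*b


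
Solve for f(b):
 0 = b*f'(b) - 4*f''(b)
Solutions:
 f(b) = C1 + C2*erfi(sqrt(2)*b/4)


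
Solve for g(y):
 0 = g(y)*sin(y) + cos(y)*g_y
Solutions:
 g(y) = C1*cos(y)


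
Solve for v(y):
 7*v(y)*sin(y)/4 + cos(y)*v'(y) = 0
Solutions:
 v(y) = C1*cos(y)^(7/4)


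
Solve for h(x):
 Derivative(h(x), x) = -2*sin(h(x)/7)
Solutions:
 2*x + 7*log(cos(h(x)/7) - 1)/2 - 7*log(cos(h(x)/7) + 1)/2 = C1


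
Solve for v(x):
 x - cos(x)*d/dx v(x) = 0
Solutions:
 v(x) = C1 + Integral(x/cos(x), x)


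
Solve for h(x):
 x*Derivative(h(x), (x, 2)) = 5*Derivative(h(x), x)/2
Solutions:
 h(x) = C1 + C2*x^(7/2)


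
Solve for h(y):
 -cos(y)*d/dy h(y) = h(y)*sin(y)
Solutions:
 h(y) = C1*cos(y)


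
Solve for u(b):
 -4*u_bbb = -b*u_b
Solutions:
 u(b) = C1 + Integral(C2*airyai(2^(1/3)*b/2) + C3*airybi(2^(1/3)*b/2), b)


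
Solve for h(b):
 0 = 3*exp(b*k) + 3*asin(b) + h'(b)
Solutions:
 h(b) = C1 - 3*b*asin(b) - 3*sqrt(1 - b^2) - 3*Piecewise((exp(b*k)/k, Ne(k, 0)), (b, True))


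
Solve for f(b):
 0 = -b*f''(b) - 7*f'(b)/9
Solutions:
 f(b) = C1 + C2*b^(2/9)


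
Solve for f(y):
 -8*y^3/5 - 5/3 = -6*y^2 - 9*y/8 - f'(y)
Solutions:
 f(y) = C1 + 2*y^4/5 - 2*y^3 - 9*y^2/16 + 5*y/3


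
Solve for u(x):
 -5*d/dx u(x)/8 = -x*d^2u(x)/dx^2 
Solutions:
 u(x) = C1 + C2*x^(13/8)


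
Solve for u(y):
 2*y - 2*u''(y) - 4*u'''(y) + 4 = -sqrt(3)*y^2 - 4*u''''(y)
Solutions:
 u(y) = C1 + C2*y + C3*exp(y*(1 - sqrt(3))/2) + C4*exp(y*(1 + sqrt(3))/2) + sqrt(3)*y^4/24 + y^3*(1 - 2*sqrt(3))/6 + 3*sqrt(3)*y^2


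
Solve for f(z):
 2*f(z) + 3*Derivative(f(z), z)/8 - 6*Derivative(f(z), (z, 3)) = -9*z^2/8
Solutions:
 f(z) = C1*exp(-3^(1/3)*z*(3^(1/3)/(sqrt(9213) + 96)^(1/3) + (sqrt(9213) + 96)^(1/3))/24)*sin(3^(1/6)*z*(-3^(2/3)*(sqrt(9213) + 96)^(1/3) + 3/(sqrt(9213) + 96)^(1/3))/24) + C2*exp(-3^(1/3)*z*(3^(1/3)/(sqrt(9213) + 96)^(1/3) + (sqrt(9213) + 96)^(1/3))/24)*cos(3^(1/6)*z*(-3^(2/3)*(sqrt(9213) + 96)^(1/3) + 3/(sqrt(9213) + 96)^(1/3))/24) + C3*exp(3^(1/3)*z*(3^(1/3)/(sqrt(9213) + 96)^(1/3) + (sqrt(9213) + 96)^(1/3))/12) - 9*z^2/16 + 27*z/128 - 81/2048


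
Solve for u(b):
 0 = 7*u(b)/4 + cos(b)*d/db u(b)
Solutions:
 u(b) = C1*(sin(b) - 1)^(7/8)/(sin(b) + 1)^(7/8)


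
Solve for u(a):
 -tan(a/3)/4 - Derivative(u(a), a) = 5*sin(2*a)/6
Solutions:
 u(a) = C1 + 3*log(cos(a/3))/4 + 5*cos(2*a)/12


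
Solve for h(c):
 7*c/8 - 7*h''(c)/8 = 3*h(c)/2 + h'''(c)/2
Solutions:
 h(c) = C1*exp(c*(-14 + 49/(72*sqrt(1639) + 2935)^(1/3) + (72*sqrt(1639) + 2935)^(1/3))/24)*sin(sqrt(3)*c*(-(72*sqrt(1639) + 2935)^(1/3) + 49/(72*sqrt(1639) + 2935)^(1/3))/24) + C2*exp(c*(-14 + 49/(72*sqrt(1639) + 2935)^(1/3) + (72*sqrt(1639) + 2935)^(1/3))/24)*cos(sqrt(3)*c*(-(72*sqrt(1639) + 2935)^(1/3) + 49/(72*sqrt(1639) + 2935)^(1/3))/24) + C3*exp(-c*(49/(72*sqrt(1639) + 2935)^(1/3) + 7 + (72*sqrt(1639) + 2935)^(1/3))/12) + 7*c/12


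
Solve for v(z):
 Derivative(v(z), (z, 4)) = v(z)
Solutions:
 v(z) = C1*exp(-z) + C2*exp(z) + C3*sin(z) + C4*cos(z)


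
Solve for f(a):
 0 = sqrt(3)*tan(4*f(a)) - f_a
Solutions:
 f(a) = -asin(C1*exp(4*sqrt(3)*a))/4 + pi/4
 f(a) = asin(C1*exp(4*sqrt(3)*a))/4


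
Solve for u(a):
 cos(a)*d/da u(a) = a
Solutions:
 u(a) = C1 + Integral(a/cos(a), a)


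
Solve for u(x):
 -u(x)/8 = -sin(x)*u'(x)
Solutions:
 u(x) = C1*(cos(x) - 1)^(1/16)/(cos(x) + 1)^(1/16)


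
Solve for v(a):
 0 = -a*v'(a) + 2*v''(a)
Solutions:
 v(a) = C1 + C2*erfi(a/2)


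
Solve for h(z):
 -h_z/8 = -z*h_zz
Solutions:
 h(z) = C1 + C2*z^(9/8)


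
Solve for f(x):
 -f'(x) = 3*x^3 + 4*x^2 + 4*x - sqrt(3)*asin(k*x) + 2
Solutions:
 f(x) = C1 - 3*x^4/4 - 4*x^3/3 - 2*x^2 - 2*x + sqrt(3)*Piecewise((x*asin(k*x) + sqrt(-k^2*x^2 + 1)/k, Ne(k, 0)), (0, True))


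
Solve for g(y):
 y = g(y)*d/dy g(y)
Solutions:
 g(y) = -sqrt(C1 + y^2)
 g(y) = sqrt(C1 + y^2)


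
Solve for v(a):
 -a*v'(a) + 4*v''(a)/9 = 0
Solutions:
 v(a) = C1 + C2*erfi(3*sqrt(2)*a/4)


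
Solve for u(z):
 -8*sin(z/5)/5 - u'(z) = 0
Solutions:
 u(z) = C1 + 8*cos(z/5)


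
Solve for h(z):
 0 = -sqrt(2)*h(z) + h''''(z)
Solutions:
 h(z) = C1*exp(-2^(1/8)*z) + C2*exp(2^(1/8)*z) + C3*sin(2^(1/8)*z) + C4*cos(2^(1/8)*z)


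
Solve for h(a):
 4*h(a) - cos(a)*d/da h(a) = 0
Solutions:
 h(a) = C1*(sin(a)^2 + 2*sin(a) + 1)/(sin(a)^2 - 2*sin(a) + 1)


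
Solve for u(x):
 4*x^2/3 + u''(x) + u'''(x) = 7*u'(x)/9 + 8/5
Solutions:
 u(x) = C1 + C2*exp(x*(-3 + sqrt(37))/6) + C3*exp(-x*(3 + sqrt(37))/6) + 4*x^3/7 + 108*x^2/49 + 13752*x/1715


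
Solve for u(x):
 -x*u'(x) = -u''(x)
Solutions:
 u(x) = C1 + C2*erfi(sqrt(2)*x/2)


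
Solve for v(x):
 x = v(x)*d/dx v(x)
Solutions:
 v(x) = -sqrt(C1 + x^2)
 v(x) = sqrt(C1 + x^2)


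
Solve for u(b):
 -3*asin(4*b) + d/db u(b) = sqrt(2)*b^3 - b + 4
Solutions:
 u(b) = C1 + sqrt(2)*b^4/4 - b^2/2 + 3*b*asin(4*b) + 4*b + 3*sqrt(1 - 16*b^2)/4


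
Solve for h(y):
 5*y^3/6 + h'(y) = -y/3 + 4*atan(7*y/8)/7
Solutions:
 h(y) = C1 - 5*y^4/24 - y^2/6 + 4*y*atan(7*y/8)/7 - 16*log(49*y^2 + 64)/49


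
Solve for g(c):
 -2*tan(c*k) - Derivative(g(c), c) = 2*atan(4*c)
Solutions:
 g(c) = C1 - 2*c*atan(4*c) - 2*Piecewise((-log(cos(c*k))/k, Ne(k, 0)), (0, True)) + log(16*c^2 + 1)/4


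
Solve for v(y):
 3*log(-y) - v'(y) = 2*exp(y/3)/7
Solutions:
 v(y) = C1 + 3*y*log(-y) - 3*y - 6*exp(y/3)/7


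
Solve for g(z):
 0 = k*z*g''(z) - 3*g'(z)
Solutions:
 g(z) = C1 + z^(((re(k) + 3)*re(k) + im(k)^2)/(re(k)^2 + im(k)^2))*(C2*sin(3*log(z)*Abs(im(k))/(re(k)^2 + im(k)^2)) + C3*cos(3*log(z)*im(k)/(re(k)^2 + im(k)^2)))


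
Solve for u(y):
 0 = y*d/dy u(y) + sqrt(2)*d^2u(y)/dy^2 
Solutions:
 u(y) = C1 + C2*erf(2^(1/4)*y/2)


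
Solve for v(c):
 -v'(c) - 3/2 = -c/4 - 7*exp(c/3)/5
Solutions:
 v(c) = C1 + c^2/8 - 3*c/2 + 21*exp(c/3)/5


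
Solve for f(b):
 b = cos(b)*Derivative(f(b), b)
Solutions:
 f(b) = C1 + Integral(b/cos(b), b)


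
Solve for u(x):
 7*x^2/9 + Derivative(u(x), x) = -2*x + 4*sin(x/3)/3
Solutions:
 u(x) = C1 - 7*x^3/27 - x^2 - 4*cos(x/3)


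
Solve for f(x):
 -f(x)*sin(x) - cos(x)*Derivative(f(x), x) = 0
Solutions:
 f(x) = C1*cos(x)


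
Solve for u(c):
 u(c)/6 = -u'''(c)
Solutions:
 u(c) = C3*exp(-6^(2/3)*c/6) + (C1*sin(2^(2/3)*3^(1/6)*c/4) + C2*cos(2^(2/3)*3^(1/6)*c/4))*exp(6^(2/3)*c/12)


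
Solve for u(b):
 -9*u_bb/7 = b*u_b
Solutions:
 u(b) = C1 + C2*erf(sqrt(14)*b/6)


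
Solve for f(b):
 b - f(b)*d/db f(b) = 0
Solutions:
 f(b) = -sqrt(C1 + b^2)
 f(b) = sqrt(C1 + b^2)


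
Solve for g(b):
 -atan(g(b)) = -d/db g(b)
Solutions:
 Integral(1/atan(_y), (_y, g(b))) = C1 + b


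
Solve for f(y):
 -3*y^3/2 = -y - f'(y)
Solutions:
 f(y) = C1 + 3*y^4/8 - y^2/2


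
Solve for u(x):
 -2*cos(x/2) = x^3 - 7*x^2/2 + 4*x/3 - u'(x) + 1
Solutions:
 u(x) = C1 + x^4/4 - 7*x^3/6 + 2*x^2/3 + x + 4*sin(x/2)


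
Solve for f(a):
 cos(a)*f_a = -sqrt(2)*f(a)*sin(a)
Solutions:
 f(a) = C1*cos(a)^(sqrt(2))


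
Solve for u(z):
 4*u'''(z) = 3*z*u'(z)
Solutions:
 u(z) = C1 + Integral(C2*airyai(6^(1/3)*z/2) + C3*airybi(6^(1/3)*z/2), z)


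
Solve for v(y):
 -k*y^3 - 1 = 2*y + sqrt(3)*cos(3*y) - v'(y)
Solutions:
 v(y) = C1 + k*y^4/4 + y^2 + y + sqrt(3)*sin(3*y)/3


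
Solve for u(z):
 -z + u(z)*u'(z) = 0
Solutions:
 u(z) = -sqrt(C1 + z^2)
 u(z) = sqrt(C1 + z^2)


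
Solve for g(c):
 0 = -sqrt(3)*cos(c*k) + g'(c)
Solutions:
 g(c) = C1 + sqrt(3)*sin(c*k)/k


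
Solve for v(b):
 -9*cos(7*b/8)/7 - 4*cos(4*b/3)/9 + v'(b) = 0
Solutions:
 v(b) = C1 + 72*sin(7*b/8)/49 + sin(4*b/3)/3


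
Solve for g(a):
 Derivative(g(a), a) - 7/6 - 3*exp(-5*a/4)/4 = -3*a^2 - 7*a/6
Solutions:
 g(a) = C1 - a^3 - 7*a^2/12 + 7*a/6 - 3*exp(-5*a/4)/5


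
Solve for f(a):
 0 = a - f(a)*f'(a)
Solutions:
 f(a) = -sqrt(C1 + a^2)
 f(a) = sqrt(C1 + a^2)


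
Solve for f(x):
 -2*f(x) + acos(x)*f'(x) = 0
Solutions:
 f(x) = C1*exp(2*Integral(1/acos(x), x))


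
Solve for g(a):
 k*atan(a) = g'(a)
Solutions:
 g(a) = C1 + k*(a*atan(a) - log(a^2 + 1)/2)


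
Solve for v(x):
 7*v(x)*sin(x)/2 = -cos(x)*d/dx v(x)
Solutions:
 v(x) = C1*cos(x)^(7/2)


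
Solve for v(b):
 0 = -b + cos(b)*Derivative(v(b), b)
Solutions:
 v(b) = C1 + Integral(b/cos(b), b)


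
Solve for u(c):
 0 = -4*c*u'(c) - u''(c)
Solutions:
 u(c) = C1 + C2*erf(sqrt(2)*c)


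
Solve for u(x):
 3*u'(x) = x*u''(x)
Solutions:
 u(x) = C1 + C2*x^4


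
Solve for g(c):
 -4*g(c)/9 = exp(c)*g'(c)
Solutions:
 g(c) = C1*exp(4*exp(-c)/9)


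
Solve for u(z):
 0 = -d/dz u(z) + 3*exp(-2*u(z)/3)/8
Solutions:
 u(z) = 3*log(-sqrt(C1 + 3*z)) - 3*log(6) + 3*log(3)/2
 u(z) = 3*log(C1 + 3*z)/2 - 3*log(6) + 3*log(3)/2


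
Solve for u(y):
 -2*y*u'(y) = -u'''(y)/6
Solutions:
 u(y) = C1 + Integral(C2*airyai(12^(1/3)*y) + C3*airybi(12^(1/3)*y), y)


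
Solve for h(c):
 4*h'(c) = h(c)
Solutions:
 h(c) = C1*exp(c/4)


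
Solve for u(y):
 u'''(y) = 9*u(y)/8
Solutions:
 u(y) = C3*exp(3^(2/3)*y/2) + (C1*sin(3*3^(1/6)*y/4) + C2*cos(3*3^(1/6)*y/4))*exp(-3^(2/3)*y/4)


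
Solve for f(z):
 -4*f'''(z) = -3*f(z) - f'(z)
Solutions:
 f(z) = C3*exp(z) + (C1*sin(sqrt(2)*z/2) + C2*cos(sqrt(2)*z/2))*exp(-z/2)


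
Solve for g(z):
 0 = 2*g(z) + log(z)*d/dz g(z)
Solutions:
 g(z) = C1*exp(-2*li(z))


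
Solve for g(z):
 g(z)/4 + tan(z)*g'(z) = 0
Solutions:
 g(z) = C1/sin(z)^(1/4)


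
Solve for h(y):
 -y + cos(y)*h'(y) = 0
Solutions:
 h(y) = C1 + Integral(y/cos(y), y)


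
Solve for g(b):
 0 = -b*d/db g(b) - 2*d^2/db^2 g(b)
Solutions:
 g(b) = C1 + C2*erf(b/2)


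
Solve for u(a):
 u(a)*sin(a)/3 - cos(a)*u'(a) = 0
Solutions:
 u(a) = C1/cos(a)^(1/3)


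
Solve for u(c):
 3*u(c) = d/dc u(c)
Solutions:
 u(c) = C1*exp(3*c)


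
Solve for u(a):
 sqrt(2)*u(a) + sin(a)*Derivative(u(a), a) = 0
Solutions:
 u(a) = C1*(cos(a) + 1)^(sqrt(2)/2)/(cos(a) - 1)^(sqrt(2)/2)


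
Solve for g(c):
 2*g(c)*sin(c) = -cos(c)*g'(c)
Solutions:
 g(c) = C1*cos(c)^2


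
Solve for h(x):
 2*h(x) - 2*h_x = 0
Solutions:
 h(x) = C1*exp(x)


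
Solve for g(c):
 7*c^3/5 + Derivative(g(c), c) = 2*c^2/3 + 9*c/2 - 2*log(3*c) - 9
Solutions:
 g(c) = C1 - 7*c^4/20 + 2*c^3/9 + 9*c^2/4 - 2*c*log(c) - 7*c - 2*c*log(3)


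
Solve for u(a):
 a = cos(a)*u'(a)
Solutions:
 u(a) = C1 + Integral(a/cos(a), a)


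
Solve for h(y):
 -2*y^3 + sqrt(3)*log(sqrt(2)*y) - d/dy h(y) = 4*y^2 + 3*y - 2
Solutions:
 h(y) = C1 - y^4/2 - 4*y^3/3 - 3*y^2/2 + sqrt(3)*y*log(y) - sqrt(3)*y + sqrt(3)*y*log(2)/2 + 2*y


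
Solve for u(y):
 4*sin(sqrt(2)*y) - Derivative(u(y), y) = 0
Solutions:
 u(y) = C1 - 2*sqrt(2)*cos(sqrt(2)*y)


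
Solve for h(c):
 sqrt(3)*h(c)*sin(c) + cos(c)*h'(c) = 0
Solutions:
 h(c) = C1*cos(c)^(sqrt(3))


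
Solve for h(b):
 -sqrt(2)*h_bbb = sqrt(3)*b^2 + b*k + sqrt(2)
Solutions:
 h(b) = C1 + C2*b + C3*b^2 - sqrt(6)*b^5/120 - sqrt(2)*b^4*k/48 - b^3/6


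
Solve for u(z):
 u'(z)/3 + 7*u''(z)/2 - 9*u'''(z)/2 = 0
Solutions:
 u(z) = C1 + C2*exp(z*(7 - sqrt(73))/18) + C3*exp(z*(7 + sqrt(73))/18)


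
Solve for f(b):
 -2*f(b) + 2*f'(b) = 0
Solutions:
 f(b) = C1*exp(b)


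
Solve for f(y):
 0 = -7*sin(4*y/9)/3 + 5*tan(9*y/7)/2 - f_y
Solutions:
 f(y) = C1 - 35*log(cos(9*y/7))/18 + 21*cos(4*y/9)/4


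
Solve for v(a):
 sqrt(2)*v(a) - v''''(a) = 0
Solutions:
 v(a) = C1*exp(-2^(1/8)*a) + C2*exp(2^(1/8)*a) + C3*sin(2^(1/8)*a) + C4*cos(2^(1/8)*a)


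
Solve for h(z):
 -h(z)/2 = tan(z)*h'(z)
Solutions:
 h(z) = C1/sqrt(sin(z))


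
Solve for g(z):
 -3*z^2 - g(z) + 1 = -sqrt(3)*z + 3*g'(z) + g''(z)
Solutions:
 g(z) = C1*exp(z*(-3 + sqrt(5))/2) + C2*exp(-z*(sqrt(5) + 3)/2) - 3*z^2 + sqrt(3)*z + 18*z - 47 - 3*sqrt(3)


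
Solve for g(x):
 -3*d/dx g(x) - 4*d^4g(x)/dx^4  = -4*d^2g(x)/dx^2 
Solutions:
 g(x) = C1 + C2*exp(3^(1/3)*x*(4*3^(1/3)/(sqrt(537) + 27)^(1/3) + (sqrt(537) + 27)^(1/3))/12)*sin(3^(1/6)*x*(-3^(2/3)*(sqrt(537) + 27)^(1/3)/12 + (sqrt(537) + 27)^(-1/3))) + C3*exp(3^(1/3)*x*(4*3^(1/3)/(sqrt(537) + 27)^(1/3) + (sqrt(537) + 27)^(1/3))/12)*cos(3^(1/6)*x*(-3^(2/3)*(sqrt(537) + 27)^(1/3)/12 + (sqrt(537) + 27)^(-1/3))) + C4*exp(-3^(1/3)*x*(4*3^(1/3)/(sqrt(537) + 27)^(1/3) + (sqrt(537) + 27)^(1/3))/6)


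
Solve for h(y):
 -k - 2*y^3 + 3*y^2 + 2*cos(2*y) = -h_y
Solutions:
 h(y) = C1 + k*y + y^4/2 - y^3 - sin(2*y)


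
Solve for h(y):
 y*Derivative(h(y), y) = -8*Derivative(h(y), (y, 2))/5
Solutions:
 h(y) = C1 + C2*erf(sqrt(5)*y/4)


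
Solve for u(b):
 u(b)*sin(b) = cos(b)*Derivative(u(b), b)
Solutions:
 u(b) = C1/cos(b)


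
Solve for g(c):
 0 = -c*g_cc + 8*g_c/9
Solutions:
 g(c) = C1 + C2*c^(17/9)


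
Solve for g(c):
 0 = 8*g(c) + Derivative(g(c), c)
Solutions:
 g(c) = C1*exp(-8*c)


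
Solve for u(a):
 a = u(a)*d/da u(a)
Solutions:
 u(a) = -sqrt(C1 + a^2)
 u(a) = sqrt(C1 + a^2)


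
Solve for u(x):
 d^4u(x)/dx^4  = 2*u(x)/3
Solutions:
 u(x) = C1*exp(-2^(1/4)*3^(3/4)*x/3) + C2*exp(2^(1/4)*3^(3/4)*x/3) + C3*sin(2^(1/4)*3^(3/4)*x/3) + C4*cos(2^(1/4)*3^(3/4)*x/3)


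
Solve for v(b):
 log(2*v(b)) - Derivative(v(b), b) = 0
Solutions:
 -Integral(1/(log(_y) + log(2)), (_y, v(b))) = C1 - b


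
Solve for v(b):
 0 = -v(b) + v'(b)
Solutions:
 v(b) = C1*exp(b)


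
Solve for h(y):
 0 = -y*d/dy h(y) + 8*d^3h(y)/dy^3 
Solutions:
 h(y) = C1 + Integral(C2*airyai(y/2) + C3*airybi(y/2), y)


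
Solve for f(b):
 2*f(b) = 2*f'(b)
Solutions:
 f(b) = C1*exp(b)


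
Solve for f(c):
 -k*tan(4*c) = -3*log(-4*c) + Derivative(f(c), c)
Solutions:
 f(c) = C1 + 3*c*log(-c) - 3*c + 6*c*log(2) + k*log(cos(4*c))/4


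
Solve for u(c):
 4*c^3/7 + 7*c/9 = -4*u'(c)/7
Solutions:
 u(c) = C1 - c^4/4 - 49*c^2/72


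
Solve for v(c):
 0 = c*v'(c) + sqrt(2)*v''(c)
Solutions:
 v(c) = C1 + C2*erf(2^(1/4)*c/2)


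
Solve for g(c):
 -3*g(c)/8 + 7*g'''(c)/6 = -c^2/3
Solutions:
 g(c) = C3*exp(3^(2/3)*98^(1/3)*c/14) + 8*c^2/9 + (C1*sin(3*3^(1/6)*98^(1/3)*c/28) + C2*cos(3*3^(1/6)*98^(1/3)*c/28))*exp(-3^(2/3)*98^(1/3)*c/28)


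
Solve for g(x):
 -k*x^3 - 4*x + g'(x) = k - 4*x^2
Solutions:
 g(x) = C1 + k*x^4/4 + k*x - 4*x^3/3 + 2*x^2


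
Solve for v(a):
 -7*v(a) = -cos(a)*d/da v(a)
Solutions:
 v(a) = C1*sqrt(sin(a) + 1)*(sin(a)^3 + 3*sin(a)^2 + 3*sin(a) + 1)/(sqrt(sin(a) - 1)*(sin(a)^3 - 3*sin(a)^2 + 3*sin(a) - 1))


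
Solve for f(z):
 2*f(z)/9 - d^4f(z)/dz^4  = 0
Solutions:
 f(z) = C1*exp(-2^(1/4)*sqrt(3)*z/3) + C2*exp(2^(1/4)*sqrt(3)*z/3) + C3*sin(2^(1/4)*sqrt(3)*z/3) + C4*cos(2^(1/4)*sqrt(3)*z/3)


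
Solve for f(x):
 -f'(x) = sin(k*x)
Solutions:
 f(x) = C1 + cos(k*x)/k


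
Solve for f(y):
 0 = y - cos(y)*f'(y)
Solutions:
 f(y) = C1 + Integral(y/cos(y), y)


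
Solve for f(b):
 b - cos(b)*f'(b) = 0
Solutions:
 f(b) = C1 + Integral(b/cos(b), b)


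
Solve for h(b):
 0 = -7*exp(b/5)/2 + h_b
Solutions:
 h(b) = C1 + 35*exp(b/5)/2


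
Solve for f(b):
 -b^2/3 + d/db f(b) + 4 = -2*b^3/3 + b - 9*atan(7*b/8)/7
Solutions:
 f(b) = C1 - b^4/6 + b^3/9 + b^2/2 - 9*b*atan(7*b/8)/7 - 4*b + 36*log(49*b^2 + 64)/49


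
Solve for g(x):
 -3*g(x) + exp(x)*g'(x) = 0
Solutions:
 g(x) = C1*exp(-3*exp(-x))


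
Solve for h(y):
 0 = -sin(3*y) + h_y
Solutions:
 h(y) = C1 - cos(3*y)/3


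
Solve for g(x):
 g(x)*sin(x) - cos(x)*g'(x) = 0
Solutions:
 g(x) = C1/cos(x)


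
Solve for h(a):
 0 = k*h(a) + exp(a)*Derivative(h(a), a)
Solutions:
 h(a) = C1*exp(k*exp(-a))


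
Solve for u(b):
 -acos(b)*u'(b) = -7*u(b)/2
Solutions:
 u(b) = C1*exp(7*Integral(1/acos(b), b)/2)


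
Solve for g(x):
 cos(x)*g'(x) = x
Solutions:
 g(x) = C1 + Integral(x/cos(x), x)


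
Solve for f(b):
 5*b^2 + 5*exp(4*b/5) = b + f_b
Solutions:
 f(b) = C1 + 5*b^3/3 - b^2/2 + 25*exp(4*b/5)/4


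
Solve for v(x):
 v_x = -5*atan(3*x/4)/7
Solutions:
 v(x) = C1 - 5*x*atan(3*x/4)/7 + 10*log(9*x^2 + 16)/21


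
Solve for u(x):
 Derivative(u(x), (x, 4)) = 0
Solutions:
 u(x) = C1 + C2*x + C3*x^2 + C4*x^3


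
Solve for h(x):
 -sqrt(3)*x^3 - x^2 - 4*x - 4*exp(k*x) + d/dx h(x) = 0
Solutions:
 h(x) = C1 + sqrt(3)*x^4/4 + x^3/3 + 2*x^2 + 4*exp(k*x)/k


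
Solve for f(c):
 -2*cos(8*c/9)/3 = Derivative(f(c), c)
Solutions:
 f(c) = C1 - 3*sin(8*c/9)/4


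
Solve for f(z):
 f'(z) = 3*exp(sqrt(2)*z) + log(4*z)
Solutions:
 f(z) = C1 + z*log(z) + z*(-1 + 2*log(2)) + 3*sqrt(2)*exp(sqrt(2)*z)/2


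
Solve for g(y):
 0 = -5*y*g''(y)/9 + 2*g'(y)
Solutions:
 g(y) = C1 + C2*y^(23/5)


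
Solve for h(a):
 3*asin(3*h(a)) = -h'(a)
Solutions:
 Integral(1/asin(3*_y), (_y, h(a))) = C1 - 3*a


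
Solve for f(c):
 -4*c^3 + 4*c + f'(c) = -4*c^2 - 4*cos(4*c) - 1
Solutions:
 f(c) = C1 + c^4 - 4*c^3/3 - 2*c^2 - c - sin(4*c)


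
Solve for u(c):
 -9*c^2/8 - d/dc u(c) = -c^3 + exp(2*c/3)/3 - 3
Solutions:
 u(c) = C1 + c^4/4 - 3*c^3/8 + 3*c - exp(2*c/3)/2


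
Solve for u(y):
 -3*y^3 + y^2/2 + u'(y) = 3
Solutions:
 u(y) = C1 + 3*y^4/4 - y^3/6 + 3*y


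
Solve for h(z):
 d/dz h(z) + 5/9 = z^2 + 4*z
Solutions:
 h(z) = C1 + z^3/3 + 2*z^2 - 5*z/9


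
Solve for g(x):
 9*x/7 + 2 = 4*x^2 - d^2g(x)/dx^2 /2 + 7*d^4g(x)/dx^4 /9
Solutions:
 g(x) = C1 + C2*x + C3*exp(-3*sqrt(14)*x/14) + C4*exp(3*sqrt(14)*x/14) + 2*x^4/3 - 3*x^3/7 + 94*x^2/9


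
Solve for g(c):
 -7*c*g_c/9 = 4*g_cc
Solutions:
 g(c) = C1 + C2*erf(sqrt(14)*c/12)


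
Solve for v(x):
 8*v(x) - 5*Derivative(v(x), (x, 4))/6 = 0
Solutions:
 v(x) = C1*exp(-2*3^(1/4)*5^(3/4)*x/5) + C2*exp(2*3^(1/4)*5^(3/4)*x/5) + C3*sin(2*3^(1/4)*5^(3/4)*x/5) + C4*cos(2*3^(1/4)*5^(3/4)*x/5)


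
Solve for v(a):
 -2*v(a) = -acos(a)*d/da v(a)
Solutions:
 v(a) = C1*exp(2*Integral(1/acos(a), a))


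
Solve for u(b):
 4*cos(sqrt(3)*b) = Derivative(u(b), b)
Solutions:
 u(b) = C1 + 4*sqrt(3)*sin(sqrt(3)*b)/3


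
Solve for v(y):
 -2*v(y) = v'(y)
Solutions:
 v(y) = C1*exp(-2*y)


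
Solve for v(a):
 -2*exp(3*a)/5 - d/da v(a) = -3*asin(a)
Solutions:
 v(a) = C1 + 3*a*asin(a) + 3*sqrt(1 - a^2) - 2*exp(3*a)/15


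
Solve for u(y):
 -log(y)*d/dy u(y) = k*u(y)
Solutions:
 u(y) = C1*exp(-k*li(y))


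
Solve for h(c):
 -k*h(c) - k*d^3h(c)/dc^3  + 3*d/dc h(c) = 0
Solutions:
 h(c) = C1*exp(-2^(1/3)*c*(2^(1/3)*(sqrt(1 - 4/k^3) + 1)^(1/3)/2 + 1/(k*(sqrt(1 - 4/k^3) + 1)^(1/3)))) + C2*exp(2^(1/3)*c*(2^(1/3)*(sqrt(1 - 4/k^3) + 1)^(1/3)/4 - 2^(1/3)*sqrt(3)*I*(sqrt(1 - 4/k^3) + 1)^(1/3)/4 - 2/(k*(-1 + sqrt(3)*I)*(sqrt(1 - 4/k^3) + 1)^(1/3)))) + C3*exp(2^(1/3)*c*(2^(1/3)*(sqrt(1 - 4/k^3) + 1)^(1/3)/4 + 2^(1/3)*sqrt(3)*I*(sqrt(1 - 4/k^3) + 1)^(1/3)/4 + 2/(k*(1 + sqrt(3)*I)*(sqrt(1 - 4/k^3) + 1)^(1/3))))


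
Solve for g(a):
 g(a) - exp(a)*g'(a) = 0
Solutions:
 g(a) = C1*exp(-exp(-a))


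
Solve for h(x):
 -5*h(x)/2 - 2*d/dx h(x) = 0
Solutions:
 h(x) = C1*exp(-5*x/4)


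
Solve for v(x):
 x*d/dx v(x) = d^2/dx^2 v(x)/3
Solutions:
 v(x) = C1 + C2*erfi(sqrt(6)*x/2)


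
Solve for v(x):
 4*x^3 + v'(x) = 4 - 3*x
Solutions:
 v(x) = C1 - x^4 - 3*x^2/2 + 4*x


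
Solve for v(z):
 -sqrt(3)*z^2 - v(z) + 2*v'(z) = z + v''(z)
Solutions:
 v(z) = -sqrt(3)*z^2 - 4*sqrt(3)*z - z + (C1 + C2*z)*exp(z) - 6*sqrt(3) - 2


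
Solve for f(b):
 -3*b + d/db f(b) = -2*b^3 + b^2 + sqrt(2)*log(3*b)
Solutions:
 f(b) = C1 - b^4/2 + b^3/3 + 3*b^2/2 + sqrt(2)*b*log(b) - sqrt(2)*b + sqrt(2)*b*log(3)


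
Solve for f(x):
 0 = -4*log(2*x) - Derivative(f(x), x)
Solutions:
 f(x) = C1 - 4*x*log(x) - x*log(16) + 4*x


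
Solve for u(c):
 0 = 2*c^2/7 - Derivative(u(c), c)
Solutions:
 u(c) = C1 + 2*c^3/21


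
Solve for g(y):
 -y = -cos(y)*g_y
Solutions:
 g(y) = C1 + Integral(y/cos(y), y)


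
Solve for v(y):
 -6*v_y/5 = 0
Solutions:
 v(y) = C1


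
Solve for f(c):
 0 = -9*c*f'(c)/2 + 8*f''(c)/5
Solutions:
 f(c) = C1 + C2*erfi(3*sqrt(10)*c/8)


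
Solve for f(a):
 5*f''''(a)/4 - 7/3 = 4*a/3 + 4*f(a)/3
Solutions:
 f(a) = C1*exp(-2*15^(3/4)*a/15) + C2*exp(2*15^(3/4)*a/15) + C3*sin(2*15^(3/4)*a/15) + C4*cos(2*15^(3/4)*a/15) - a - 7/4


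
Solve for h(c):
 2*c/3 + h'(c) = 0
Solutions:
 h(c) = C1 - c^2/3


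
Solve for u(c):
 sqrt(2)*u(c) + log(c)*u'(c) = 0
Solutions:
 u(c) = C1*exp(-sqrt(2)*li(c))


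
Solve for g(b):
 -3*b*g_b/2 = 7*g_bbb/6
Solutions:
 g(b) = C1 + Integral(C2*airyai(-21^(2/3)*b/7) + C3*airybi(-21^(2/3)*b/7), b)


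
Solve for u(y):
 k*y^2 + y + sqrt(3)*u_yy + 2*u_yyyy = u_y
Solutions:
 u(y) = C1 + C2*exp(-y*(-2^(2/3)*3^(5/6)/(3 + sqrt(2*sqrt(3) + 9))^(1/3) + 18^(1/3)*(3 + sqrt(2*sqrt(3) + 9))^(1/3))/12)*sin(y*(12^(1/3)/(3 + sqrt(2*sqrt(3) + 9))^(1/3) + 2^(1/3)*3^(1/6)*(3 + sqrt(2*sqrt(3) + 9))^(1/3))/4) + C3*exp(-y*(-2^(2/3)*3^(5/6)/(3 + sqrt(2*sqrt(3) + 9))^(1/3) + 18^(1/3)*(3 + sqrt(2*sqrt(3) + 9))^(1/3))/12)*cos(y*(12^(1/3)/(3 + sqrt(2*sqrt(3) + 9))^(1/3) + 2^(1/3)*3^(1/6)*(3 + sqrt(2*sqrt(3) + 9))^(1/3))/4) + C4*exp(y*(-2^(2/3)*3^(5/6)/(3 + sqrt(2*sqrt(3) + 9))^(1/3) + 18^(1/3)*(3 + sqrt(2*sqrt(3) + 9))^(1/3))/6) + k*y^3/3 + sqrt(3)*k*y^2 + 6*k*y + y^2/2 + sqrt(3)*y


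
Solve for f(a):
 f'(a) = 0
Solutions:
 f(a) = C1


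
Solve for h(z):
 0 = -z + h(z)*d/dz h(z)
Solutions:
 h(z) = -sqrt(C1 + z^2)
 h(z) = sqrt(C1 + z^2)


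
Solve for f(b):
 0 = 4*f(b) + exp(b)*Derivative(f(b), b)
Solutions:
 f(b) = C1*exp(4*exp(-b))


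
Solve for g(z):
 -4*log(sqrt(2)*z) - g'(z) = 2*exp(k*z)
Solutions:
 g(z) = C1 - 4*z*log(z) + 2*z*(2 - log(2)) + Piecewise((-2*exp(k*z)/k, Ne(k, 0)), (-2*z, True))


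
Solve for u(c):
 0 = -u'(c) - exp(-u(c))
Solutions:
 u(c) = log(C1 - c)


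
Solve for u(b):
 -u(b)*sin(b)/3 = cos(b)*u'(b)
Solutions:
 u(b) = C1*cos(b)^(1/3)


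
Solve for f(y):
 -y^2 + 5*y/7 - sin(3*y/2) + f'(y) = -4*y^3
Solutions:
 f(y) = C1 - y^4 + y^3/3 - 5*y^2/14 - 2*cos(3*y/2)/3


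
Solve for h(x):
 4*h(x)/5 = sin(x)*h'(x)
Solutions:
 h(x) = C1*(cos(x) - 1)^(2/5)/(cos(x) + 1)^(2/5)


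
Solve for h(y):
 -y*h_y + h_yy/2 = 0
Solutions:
 h(y) = C1 + C2*erfi(y)


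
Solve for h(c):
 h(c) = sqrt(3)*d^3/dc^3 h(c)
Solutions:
 h(c) = C3*exp(3^(5/6)*c/3) + (C1*sin(3^(1/3)*c/2) + C2*cos(3^(1/3)*c/2))*exp(-3^(5/6)*c/6)


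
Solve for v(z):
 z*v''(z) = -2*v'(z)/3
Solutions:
 v(z) = C1 + C2*z^(1/3)


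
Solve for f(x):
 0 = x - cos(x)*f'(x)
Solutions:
 f(x) = C1 + Integral(x/cos(x), x)


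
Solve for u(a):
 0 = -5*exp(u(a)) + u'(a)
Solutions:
 u(a) = log(-1/(C1 + 5*a))


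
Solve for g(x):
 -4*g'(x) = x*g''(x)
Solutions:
 g(x) = C1 + C2/x^3


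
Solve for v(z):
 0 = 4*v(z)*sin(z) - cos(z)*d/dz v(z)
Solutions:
 v(z) = C1/cos(z)^4


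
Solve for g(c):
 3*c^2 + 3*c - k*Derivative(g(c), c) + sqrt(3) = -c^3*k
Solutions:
 g(c) = C1 + c^4/4 + c^3/k + 3*c^2/(2*k) + sqrt(3)*c/k


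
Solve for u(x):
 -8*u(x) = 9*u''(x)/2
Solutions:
 u(x) = C1*sin(4*x/3) + C2*cos(4*x/3)


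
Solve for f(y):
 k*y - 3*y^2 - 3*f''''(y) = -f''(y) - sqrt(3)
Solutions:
 f(y) = C1 + C2*y + C3*exp(-sqrt(3)*y/3) + C4*exp(sqrt(3)*y/3) - k*y^3/6 + y^4/4 + y^2*(9 - sqrt(3)/2)


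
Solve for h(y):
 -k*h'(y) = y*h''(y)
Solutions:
 h(y) = C1 + y^(1 - re(k))*(C2*sin(log(y)*Abs(im(k))) + C3*cos(log(y)*im(k)))


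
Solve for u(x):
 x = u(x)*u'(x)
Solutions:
 u(x) = -sqrt(C1 + x^2)
 u(x) = sqrt(C1 + x^2)


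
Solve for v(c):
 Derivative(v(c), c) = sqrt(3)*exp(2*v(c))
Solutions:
 v(c) = log(-sqrt(-1/(C1 + sqrt(3)*c))) - log(2)/2
 v(c) = log(-1/(C1 + sqrt(3)*c))/2 - log(2)/2


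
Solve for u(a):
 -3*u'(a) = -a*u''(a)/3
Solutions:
 u(a) = C1 + C2*a^10


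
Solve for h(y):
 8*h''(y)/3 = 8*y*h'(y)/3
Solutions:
 h(y) = C1 + C2*erfi(sqrt(2)*y/2)


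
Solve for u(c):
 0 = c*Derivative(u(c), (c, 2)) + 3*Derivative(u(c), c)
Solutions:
 u(c) = C1 + C2/c^2


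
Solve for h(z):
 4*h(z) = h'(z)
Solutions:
 h(z) = C1*exp(4*z)


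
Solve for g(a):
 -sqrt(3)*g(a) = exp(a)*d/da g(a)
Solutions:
 g(a) = C1*exp(sqrt(3)*exp(-a))


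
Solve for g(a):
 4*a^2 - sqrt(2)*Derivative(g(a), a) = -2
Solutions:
 g(a) = C1 + 2*sqrt(2)*a^3/3 + sqrt(2)*a


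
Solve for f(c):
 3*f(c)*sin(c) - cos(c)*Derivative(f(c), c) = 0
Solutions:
 f(c) = C1/cos(c)^3


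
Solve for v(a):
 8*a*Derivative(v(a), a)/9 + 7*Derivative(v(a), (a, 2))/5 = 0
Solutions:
 v(a) = C1 + C2*erf(2*sqrt(35)*a/21)


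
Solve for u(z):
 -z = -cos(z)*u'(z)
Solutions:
 u(z) = C1 + Integral(z/cos(z), z)


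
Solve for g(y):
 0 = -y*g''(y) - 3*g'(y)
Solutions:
 g(y) = C1 + C2/y^2


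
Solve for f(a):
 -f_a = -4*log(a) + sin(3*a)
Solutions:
 f(a) = C1 + 4*a*log(a) - 4*a + cos(3*a)/3


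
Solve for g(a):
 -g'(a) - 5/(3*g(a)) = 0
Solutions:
 g(a) = -sqrt(C1 - 30*a)/3
 g(a) = sqrt(C1 - 30*a)/3


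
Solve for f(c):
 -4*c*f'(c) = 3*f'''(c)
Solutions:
 f(c) = C1 + Integral(C2*airyai(-6^(2/3)*c/3) + C3*airybi(-6^(2/3)*c/3), c)


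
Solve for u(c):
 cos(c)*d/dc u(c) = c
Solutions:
 u(c) = C1 + Integral(c/cos(c), c)


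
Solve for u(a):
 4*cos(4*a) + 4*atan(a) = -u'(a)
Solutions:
 u(a) = C1 - 4*a*atan(a) + 2*log(a^2 + 1) - sin(4*a)


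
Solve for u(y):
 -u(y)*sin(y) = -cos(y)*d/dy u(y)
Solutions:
 u(y) = C1/cos(y)


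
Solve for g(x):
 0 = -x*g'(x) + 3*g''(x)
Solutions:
 g(x) = C1 + C2*erfi(sqrt(6)*x/6)


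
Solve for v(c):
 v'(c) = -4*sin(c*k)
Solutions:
 v(c) = C1 + 4*cos(c*k)/k


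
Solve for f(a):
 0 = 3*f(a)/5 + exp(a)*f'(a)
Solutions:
 f(a) = C1*exp(3*exp(-a)/5)


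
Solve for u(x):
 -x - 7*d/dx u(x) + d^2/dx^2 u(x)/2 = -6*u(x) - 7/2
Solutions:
 u(x) = C1*exp(x*(7 - sqrt(37))) + C2*exp(x*(sqrt(37) + 7)) + x/6 - 7/18


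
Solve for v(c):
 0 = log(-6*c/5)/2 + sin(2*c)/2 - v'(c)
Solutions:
 v(c) = C1 + c*log(-c)/2 - c*log(5) - c/2 + c*log(30)/2 - cos(2*c)/4


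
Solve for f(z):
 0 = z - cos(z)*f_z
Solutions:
 f(z) = C1 + Integral(z/cos(z), z)


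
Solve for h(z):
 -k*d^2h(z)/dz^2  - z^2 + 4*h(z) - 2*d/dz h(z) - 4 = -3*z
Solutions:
 h(z) = C1*exp(z*(sqrt(4*k + 1) - 1)/k) + C2*exp(-z*(sqrt(4*k + 1) + 1)/k) + k/8 + z^2/4 - z/2 + 3/4


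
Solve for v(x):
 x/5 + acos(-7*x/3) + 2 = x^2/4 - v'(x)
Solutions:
 v(x) = C1 + x^3/12 - x^2/10 - x*acos(-7*x/3) - 2*x - sqrt(9 - 49*x^2)/7


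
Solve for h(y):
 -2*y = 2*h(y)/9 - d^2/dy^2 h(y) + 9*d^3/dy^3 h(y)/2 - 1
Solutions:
 h(y) = C1*exp(y*(2*2^(2/3)/(9*sqrt(705) + 239)^(1/3) + 4 + 2^(1/3)*(9*sqrt(705) + 239)^(1/3))/54)*sin(2^(1/3)*sqrt(3)*y*(-(9*sqrt(705) + 239)^(1/3) + 2*2^(1/3)/(9*sqrt(705) + 239)^(1/3))/54) + C2*exp(y*(2*2^(2/3)/(9*sqrt(705) + 239)^(1/3) + 4 + 2^(1/3)*(9*sqrt(705) + 239)^(1/3))/54)*cos(2^(1/3)*sqrt(3)*y*(-(9*sqrt(705) + 239)^(1/3) + 2*2^(1/3)/(9*sqrt(705) + 239)^(1/3))/54) + C3*exp(y*(-2^(1/3)*(9*sqrt(705) + 239)^(1/3) - 2*2^(2/3)/(9*sqrt(705) + 239)^(1/3) + 2)/27) - 9*y + 9/2


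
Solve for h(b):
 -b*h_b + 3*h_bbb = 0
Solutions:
 h(b) = C1 + Integral(C2*airyai(3^(2/3)*b/3) + C3*airybi(3^(2/3)*b/3), b)


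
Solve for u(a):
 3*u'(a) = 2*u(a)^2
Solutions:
 u(a) = -3/(C1 + 2*a)


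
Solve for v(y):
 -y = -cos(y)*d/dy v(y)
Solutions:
 v(y) = C1 + Integral(y/cos(y), y)


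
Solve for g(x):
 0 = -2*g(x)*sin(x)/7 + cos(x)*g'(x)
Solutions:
 g(x) = C1/cos(x)^(2/7)


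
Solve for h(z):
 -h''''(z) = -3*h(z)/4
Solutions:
 h(z) = C1*exp(-sqrt(2)*3^(1/4)*z/2) + C2*exp(sqrt(2)*3^(1/4)*z/2) + C3*sin(sqrt(2)*3^(1/4)*z/2) + C4*cos(sqrt(2)*3^(1/4)*z/2)


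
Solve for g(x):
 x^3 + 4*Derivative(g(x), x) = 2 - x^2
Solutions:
 g(x) = C1 - x^4/16 - x^3/12 + x/2


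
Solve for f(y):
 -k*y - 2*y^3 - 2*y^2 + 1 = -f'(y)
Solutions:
 f(y) = C1 + k*y^2/2 + y^4/2 + 2*y^3/3 - y


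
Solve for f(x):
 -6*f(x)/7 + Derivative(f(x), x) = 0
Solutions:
 f(x) = C1*exp(6*x/7)


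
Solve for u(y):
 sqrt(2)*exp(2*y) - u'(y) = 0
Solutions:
 u(y) = C1 + sqrt(2)*exp(2*y)/2


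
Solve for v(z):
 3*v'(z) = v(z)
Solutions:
 v(z) = C1*exp(z/3)


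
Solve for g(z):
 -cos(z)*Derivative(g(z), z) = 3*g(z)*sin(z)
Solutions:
 g(z) = C1*cos(z)^3


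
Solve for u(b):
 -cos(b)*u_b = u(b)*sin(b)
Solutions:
 u(b) = C1*cos(b)


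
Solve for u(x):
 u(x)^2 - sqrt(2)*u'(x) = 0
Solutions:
 u(x) = -2/(C1 + sqrt(2)*x)


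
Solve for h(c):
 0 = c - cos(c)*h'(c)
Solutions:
 h(c) = C1 + Integral(c/cos(c), c)


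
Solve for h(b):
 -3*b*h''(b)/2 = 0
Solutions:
 h(b) = C1 + C2*b


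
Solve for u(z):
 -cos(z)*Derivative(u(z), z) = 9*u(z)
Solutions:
 u(z) = C1*sqrt(sin(z) - 1)*(sin(z)^4 - 4*sin(z)^3 + 6*sin(z)^2 - 4*sin(z) + 1)/(sqrt(sin(z) + 1)*(sin(z)^4 + 4*sin(z)^3 + 6*sin(z)^2 + 4*sin(z) + 1))


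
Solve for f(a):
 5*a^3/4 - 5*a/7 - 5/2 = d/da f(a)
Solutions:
 f(a) = C1 + 5*a^4/16 - 5*a^2/14 - 5*a/2


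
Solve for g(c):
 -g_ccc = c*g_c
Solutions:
 g(c) = C1 + Integral(C2*airyai(-c) + C3*airybi(-c), c)


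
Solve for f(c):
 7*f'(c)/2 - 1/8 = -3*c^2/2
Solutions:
 f(c) = C1 - c^3/7 + c/28


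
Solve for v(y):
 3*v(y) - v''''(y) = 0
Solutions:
 v(y) = C1*exp(-3^(1/4)*y) + C2*exp(3^(1/4)*y) + C3*sin(3^(1/4)*y) + C4*cos(3^(1/4)*y)


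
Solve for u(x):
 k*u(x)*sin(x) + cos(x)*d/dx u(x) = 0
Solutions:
 u(x) = C1*exp(k*log(cos(x)))
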